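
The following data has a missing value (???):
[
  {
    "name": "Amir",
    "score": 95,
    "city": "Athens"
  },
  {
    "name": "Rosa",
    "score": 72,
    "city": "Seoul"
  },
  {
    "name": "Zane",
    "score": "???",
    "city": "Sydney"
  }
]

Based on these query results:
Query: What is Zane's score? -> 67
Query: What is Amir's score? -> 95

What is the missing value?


The missing value is Zane's score
From query: Zane's score = 67

ANSWER: 67


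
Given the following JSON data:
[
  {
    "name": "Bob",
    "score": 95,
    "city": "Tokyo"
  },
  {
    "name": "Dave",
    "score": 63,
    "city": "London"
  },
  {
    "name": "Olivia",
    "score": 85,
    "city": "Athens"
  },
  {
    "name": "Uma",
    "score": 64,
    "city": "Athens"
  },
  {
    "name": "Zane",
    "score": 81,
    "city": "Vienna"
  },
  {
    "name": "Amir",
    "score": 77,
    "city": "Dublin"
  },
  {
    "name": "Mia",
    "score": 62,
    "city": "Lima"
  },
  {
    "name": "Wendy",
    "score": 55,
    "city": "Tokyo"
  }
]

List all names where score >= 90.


Filtering records where score >= 90:
  Bob (score=95) -> YES
  Dave (score=63) -> no
  Olivia (score=85) -> no
  Uma (score=64) -> no
  Zane (score=81) -> no
  Amir (score=77) -> no
  Mia (score=62) -> no
  Wendy (score=55) -> no


ANSWER: Bob


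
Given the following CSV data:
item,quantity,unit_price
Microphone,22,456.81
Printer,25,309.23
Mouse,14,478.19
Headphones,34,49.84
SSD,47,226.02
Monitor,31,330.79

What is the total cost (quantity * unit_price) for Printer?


Row: Printer
quantity = 25
unit_price = 309.23
total = 25 * 309.23 = 7730.75

ANSWER: 7730.75


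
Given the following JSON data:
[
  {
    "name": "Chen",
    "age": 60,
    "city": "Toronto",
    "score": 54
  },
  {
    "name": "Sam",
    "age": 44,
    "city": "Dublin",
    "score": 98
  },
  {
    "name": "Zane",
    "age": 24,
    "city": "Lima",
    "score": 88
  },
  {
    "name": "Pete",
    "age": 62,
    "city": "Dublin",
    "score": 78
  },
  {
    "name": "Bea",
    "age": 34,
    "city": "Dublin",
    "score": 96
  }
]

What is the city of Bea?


Looking up record where name = Bea
Record index: 4
Field 'city' = Dublin

ANSWER: Dublin


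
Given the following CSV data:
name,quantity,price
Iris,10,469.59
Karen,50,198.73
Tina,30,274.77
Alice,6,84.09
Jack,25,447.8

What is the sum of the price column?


Values in 'price' column:
  Row 1: 469.59
  Row 2: 198.73
  Row 3: 274.77
  Row 4: 84.09
  Row 5: 447.8
Sum = 469.59 + 198.73 + 274.77 + 84.09 + 447.8 = 1474.98

ANSWER: 1474.98


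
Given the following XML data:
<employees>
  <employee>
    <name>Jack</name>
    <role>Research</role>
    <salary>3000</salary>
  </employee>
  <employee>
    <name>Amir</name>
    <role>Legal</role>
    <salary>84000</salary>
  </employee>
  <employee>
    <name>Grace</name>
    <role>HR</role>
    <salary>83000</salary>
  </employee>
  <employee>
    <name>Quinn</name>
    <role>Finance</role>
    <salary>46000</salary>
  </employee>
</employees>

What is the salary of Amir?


Searching for <employee> with <name>Amir</name>
Found at position 2
<salary>84000</salary>

ANSWER: 84000


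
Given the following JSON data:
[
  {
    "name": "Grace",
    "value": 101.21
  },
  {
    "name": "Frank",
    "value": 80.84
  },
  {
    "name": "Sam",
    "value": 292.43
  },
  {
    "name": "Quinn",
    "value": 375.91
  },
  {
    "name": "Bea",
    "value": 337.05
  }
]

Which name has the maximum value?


Comparing values:
  Grace: 101.21
  Frank: 80.84
  Sam: 292.43
  Quinn: 375.91
  Bea: 337.05
Maximum: Quinn (375.91)

ANSWER: Quinn


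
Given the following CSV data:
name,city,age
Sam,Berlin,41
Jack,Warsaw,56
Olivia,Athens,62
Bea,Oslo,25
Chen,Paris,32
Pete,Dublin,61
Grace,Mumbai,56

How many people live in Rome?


Scanning city column for 'Rome':
Total matches: 0

ANSWER: 0


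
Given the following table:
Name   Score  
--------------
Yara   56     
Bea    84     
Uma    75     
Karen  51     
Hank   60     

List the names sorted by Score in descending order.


Sorting by Score (descending):
  Bea: 84
  Uma: 75
  Hank: 60
  Yara: 56
  Karen: 51


ANSWER: Bea, Uma, Hank, Yara, Karen


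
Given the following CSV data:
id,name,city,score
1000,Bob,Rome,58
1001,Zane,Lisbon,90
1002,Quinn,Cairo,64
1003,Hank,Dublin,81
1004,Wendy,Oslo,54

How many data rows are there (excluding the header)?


Counting rows (excluding header):
Header: id,name,city,score
Data rows: 5

ANSWER: 5


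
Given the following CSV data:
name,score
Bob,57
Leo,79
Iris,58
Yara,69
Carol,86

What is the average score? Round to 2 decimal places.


Scores: 57, 79, 58, 69, 86
Sum = 349
Count = 5
Average = 349 / 5 = 69.80

ANSWER: 69.80


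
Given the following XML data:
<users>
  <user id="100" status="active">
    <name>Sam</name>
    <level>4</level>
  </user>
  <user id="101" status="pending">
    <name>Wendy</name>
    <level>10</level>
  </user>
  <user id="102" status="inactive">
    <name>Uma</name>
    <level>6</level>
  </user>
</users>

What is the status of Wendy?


Finding user with name = Wendy
user id="101" status="pending"

ANSWER: pending


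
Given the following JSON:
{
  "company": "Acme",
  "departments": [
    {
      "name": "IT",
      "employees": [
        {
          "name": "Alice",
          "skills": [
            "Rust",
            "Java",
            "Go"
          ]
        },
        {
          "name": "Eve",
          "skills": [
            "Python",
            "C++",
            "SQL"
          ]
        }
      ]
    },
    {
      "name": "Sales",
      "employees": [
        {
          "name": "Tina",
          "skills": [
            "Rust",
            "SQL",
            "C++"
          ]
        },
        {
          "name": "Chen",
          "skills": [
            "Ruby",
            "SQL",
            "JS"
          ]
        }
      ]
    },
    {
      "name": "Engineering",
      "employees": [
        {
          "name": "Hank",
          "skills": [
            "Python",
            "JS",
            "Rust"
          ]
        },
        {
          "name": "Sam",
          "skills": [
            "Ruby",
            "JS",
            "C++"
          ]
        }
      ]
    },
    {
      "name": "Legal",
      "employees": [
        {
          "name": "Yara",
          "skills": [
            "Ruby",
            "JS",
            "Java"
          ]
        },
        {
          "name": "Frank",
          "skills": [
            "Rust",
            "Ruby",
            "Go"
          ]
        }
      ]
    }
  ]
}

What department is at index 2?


Path: departments[2].name
Value: Engineering

ANSWER: Engineering


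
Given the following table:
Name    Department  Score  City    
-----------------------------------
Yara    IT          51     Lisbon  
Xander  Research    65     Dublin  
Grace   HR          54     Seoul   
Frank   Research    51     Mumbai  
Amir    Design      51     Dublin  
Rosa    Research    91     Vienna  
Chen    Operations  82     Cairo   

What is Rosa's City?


Row 6: Rosa
City = Vienna

ANSWER: Vienna


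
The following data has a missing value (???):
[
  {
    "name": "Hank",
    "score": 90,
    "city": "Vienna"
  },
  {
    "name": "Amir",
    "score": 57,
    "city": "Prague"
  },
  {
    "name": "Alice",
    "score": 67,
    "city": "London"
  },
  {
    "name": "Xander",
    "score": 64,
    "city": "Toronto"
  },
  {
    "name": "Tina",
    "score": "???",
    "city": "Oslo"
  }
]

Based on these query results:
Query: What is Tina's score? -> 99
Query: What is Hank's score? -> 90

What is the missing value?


The missing value is Tina's score
From query: Tina's score = 99

ANSWER: 99


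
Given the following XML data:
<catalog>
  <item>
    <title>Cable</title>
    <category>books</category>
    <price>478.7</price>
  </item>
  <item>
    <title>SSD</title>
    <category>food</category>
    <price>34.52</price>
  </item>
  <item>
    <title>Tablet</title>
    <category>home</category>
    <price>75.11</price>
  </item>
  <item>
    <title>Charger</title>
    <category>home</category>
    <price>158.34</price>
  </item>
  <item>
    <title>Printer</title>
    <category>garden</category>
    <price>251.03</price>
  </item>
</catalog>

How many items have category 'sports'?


Scanning <item> elements for <category>sports</category>:
Count: 0

ANSWER: 0


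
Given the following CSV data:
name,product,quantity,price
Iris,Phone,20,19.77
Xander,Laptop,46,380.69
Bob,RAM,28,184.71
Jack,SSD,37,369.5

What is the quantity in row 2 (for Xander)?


Row 2: Xander
Column 'quantity' = 46

ANSWER: 46


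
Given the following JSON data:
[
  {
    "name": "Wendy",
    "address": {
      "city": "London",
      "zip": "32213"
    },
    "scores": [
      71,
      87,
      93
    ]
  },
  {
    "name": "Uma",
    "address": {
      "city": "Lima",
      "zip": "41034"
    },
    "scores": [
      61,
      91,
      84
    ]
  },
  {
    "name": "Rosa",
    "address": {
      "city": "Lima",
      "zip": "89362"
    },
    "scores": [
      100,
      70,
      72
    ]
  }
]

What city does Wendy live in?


Path: records[0].address.city
Value: London

ANSWER: London


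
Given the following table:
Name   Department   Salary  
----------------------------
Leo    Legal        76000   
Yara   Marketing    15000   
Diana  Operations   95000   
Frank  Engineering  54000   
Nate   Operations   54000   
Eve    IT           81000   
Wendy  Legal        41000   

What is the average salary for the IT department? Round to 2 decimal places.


IT department members:
  Eve: 81000
Sum = 81000
Count = 1
Average = 81000 / 1 = 81000.00

ANSWER: 81000.00


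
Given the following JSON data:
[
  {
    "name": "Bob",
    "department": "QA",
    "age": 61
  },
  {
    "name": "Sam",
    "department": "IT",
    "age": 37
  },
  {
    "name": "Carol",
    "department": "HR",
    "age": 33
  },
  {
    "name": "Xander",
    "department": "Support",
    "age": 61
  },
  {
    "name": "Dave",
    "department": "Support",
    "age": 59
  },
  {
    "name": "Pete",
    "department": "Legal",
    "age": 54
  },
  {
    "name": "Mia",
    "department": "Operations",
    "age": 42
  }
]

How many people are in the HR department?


Scanning records for department = HR
  Record 2: Carol
Count: 1

ANSWER: 1


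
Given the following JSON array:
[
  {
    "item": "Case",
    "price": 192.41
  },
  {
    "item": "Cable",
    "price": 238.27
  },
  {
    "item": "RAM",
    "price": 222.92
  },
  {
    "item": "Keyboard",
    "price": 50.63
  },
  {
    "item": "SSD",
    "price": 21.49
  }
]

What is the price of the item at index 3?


Array index 3 -> Keyboard
price = 50.63

ANSWER: 50.63


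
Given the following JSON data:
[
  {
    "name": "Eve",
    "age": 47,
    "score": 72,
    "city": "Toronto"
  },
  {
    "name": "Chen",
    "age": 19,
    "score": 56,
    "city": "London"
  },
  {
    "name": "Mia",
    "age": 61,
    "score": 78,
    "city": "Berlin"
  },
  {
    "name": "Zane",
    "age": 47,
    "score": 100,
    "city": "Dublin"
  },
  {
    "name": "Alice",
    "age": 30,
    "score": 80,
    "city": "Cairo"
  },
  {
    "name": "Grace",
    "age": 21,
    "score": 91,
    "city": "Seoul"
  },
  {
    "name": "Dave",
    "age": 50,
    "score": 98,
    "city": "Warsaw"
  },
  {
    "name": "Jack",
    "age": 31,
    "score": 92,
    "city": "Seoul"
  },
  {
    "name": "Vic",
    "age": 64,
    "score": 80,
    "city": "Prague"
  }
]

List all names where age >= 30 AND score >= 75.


Checking both conditions:
  Eve (age=47, score=72) -> no
  Chen (age=19, score=56) -> no
  Mia (age=61, score=78) -> YES
  Zane (age=47, score=100) -> YES
  Alice (age=30, score=80) -> YES
  Grace (age=21, score=91) -> no
  Dave (age=50, score=98) -> YES
  Jack (age=31, score=92) -> YES
  Vic (age=64, score=80) -> YES


ANSWER: Mia, Zane, Alice, Dave, Jack, Vic


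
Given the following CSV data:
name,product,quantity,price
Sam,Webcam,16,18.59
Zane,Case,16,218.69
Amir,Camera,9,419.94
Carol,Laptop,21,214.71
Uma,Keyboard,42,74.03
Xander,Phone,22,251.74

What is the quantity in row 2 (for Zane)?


Row 2: Zane
Column 'quantity' = 16

ANSWER: 16


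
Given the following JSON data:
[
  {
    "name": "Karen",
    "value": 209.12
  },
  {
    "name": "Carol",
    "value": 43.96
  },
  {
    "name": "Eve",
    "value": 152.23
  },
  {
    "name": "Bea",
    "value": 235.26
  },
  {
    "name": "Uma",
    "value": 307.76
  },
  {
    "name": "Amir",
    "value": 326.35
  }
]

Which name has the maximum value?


Comparing values:
  Karen: 209.12
  Carol: 43.96
  Eve: 152.23
  Bea: 235.26
  Uma: 307.76
  Amir: 326.35
Maximum: Amir (326.35)

ANSWER: Amir


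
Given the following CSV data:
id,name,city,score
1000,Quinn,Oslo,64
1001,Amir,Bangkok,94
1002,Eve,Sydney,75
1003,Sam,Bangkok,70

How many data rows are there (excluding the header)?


Counting rows (excluding header):
Header: id,name,city,score
Data rows: 4

ANSWER: 4


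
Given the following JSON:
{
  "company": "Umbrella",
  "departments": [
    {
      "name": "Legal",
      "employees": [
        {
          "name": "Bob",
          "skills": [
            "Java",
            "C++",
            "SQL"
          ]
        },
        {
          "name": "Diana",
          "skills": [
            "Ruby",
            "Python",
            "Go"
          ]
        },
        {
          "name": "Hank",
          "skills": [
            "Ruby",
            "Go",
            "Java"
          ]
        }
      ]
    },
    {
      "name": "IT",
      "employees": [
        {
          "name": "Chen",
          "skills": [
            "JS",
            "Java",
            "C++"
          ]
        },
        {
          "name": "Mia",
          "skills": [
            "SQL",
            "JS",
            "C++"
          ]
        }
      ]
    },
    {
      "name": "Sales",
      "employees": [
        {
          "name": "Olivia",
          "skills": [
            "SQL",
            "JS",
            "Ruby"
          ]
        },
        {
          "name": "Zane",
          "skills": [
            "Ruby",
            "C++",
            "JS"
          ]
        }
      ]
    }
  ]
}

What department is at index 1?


Path: departments[1].name
Value: IT

ANSWER: IT


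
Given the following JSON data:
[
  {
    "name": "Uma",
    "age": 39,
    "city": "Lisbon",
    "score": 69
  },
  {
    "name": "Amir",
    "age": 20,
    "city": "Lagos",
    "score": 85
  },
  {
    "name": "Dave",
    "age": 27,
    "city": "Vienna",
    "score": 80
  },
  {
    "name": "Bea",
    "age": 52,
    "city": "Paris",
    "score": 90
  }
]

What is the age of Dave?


Looking up record where name = Dave
Record index: 2
Field 'age' = 27

ANSWER: 27


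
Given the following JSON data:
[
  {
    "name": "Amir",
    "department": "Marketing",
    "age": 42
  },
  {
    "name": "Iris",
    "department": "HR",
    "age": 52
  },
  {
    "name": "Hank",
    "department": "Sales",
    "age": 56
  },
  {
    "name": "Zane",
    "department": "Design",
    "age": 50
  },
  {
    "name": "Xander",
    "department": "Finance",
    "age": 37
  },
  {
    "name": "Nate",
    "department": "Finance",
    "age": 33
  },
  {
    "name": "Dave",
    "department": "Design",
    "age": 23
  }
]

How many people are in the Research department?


Scanning records for department = Research
  No matches found
Count: 0

ANSWER: 0


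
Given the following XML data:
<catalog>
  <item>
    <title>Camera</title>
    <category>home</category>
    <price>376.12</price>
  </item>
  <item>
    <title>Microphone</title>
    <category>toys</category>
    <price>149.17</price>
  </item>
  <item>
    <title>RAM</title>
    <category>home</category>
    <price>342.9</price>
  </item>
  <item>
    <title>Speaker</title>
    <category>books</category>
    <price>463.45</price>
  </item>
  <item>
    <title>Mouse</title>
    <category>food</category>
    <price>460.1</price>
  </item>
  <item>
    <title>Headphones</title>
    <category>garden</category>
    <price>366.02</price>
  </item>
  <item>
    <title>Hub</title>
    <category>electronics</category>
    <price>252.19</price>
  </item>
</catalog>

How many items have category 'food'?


Scanning <item> elements for <category>food</category>:
  Item 5: Mouse -> MATCH
Count: 1

ANSWER: 1


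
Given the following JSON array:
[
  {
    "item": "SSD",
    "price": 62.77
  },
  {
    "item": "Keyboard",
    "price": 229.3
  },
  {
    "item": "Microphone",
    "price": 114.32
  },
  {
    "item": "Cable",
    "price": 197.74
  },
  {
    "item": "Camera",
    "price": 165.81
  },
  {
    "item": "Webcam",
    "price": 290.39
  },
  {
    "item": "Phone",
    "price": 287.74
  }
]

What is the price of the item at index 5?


Array index 5 -> Webcam
price = 290.39

ANSWER: 290.39


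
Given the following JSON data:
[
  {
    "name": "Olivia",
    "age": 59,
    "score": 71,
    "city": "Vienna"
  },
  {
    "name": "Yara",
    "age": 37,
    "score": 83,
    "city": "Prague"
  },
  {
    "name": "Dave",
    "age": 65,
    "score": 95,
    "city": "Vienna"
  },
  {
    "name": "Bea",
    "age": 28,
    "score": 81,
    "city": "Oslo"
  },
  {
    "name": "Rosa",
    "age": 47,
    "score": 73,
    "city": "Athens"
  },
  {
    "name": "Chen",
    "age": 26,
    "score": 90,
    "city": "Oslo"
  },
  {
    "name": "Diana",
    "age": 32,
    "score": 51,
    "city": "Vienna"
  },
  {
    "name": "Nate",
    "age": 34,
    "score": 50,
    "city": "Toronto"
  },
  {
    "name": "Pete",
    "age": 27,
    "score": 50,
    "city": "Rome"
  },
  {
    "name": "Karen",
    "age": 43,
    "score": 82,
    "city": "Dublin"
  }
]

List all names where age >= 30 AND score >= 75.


Checking both conditions:
  Olivia (age=59, score=71) -> no
  Yara (age=37, score=83) -> YES
  Dave (age=65, score=95) -> YES
  Bea (age=28, score=81) -> no
  Rosa (age=47, score=73) -> no
  Chen (age=26, score=90) -> no
  Diana (age=32, score=51) -> no
  Nate (age=34, score=50) -> no
  Pete (age=27, score=50) -> no
  Karen (age=43, score=82) -> YES


ANSWER: Yara, Dave, Karen


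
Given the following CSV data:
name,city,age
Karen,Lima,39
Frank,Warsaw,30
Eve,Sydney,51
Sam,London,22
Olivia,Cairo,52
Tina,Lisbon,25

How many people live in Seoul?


Scanning city column for 'Seoul':
Total matches: 0

ANSWER: 0


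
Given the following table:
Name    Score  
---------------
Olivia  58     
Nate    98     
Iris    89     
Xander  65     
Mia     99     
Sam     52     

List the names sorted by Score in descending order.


Sorting by Score (descending):
  Mia: 99
  Nate: 98
  Iris: 89
  Xander: 65
  Olivia: 58
  Sam: 52


ANSWER: Mia, Nate, Iris, Xander, Olivia, Sam


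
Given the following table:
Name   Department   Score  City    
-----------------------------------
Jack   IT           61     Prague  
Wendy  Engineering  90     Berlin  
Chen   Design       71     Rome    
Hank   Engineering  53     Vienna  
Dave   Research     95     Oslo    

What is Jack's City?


Row 1: Jack
City = Prague

ANSWER: Prague


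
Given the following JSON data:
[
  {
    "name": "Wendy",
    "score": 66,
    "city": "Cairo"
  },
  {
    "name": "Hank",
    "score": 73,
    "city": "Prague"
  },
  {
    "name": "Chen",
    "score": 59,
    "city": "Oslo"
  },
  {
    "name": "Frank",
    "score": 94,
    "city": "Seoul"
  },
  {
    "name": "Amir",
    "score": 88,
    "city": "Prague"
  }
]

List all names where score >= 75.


Filtering records where score >= 75:
  Wendy (score=66) -> no
  Hank (score=73) -> no
  Chen (score=59) -> no
  Frank (score=94) -> YES
  Amir (score=88) -> YES


ANSWER: Frank, Amir


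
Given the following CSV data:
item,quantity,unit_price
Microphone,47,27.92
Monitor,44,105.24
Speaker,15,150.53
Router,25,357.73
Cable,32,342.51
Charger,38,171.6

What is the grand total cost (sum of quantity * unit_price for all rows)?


Computing row totals:
  Microphone: 47 * 27.92 = 1312.24
  Monitor: 44 * 105.24 = 4630.56
  Speaker: 15 * 150.53 = 2257.95
  Router: 25 * 357.73 = 8943.25
  Cable: 32 * 342.51 = 10960.32
  Charger: 38 * 171.6 = 6520.8
Grand total = 1312.24 + 4630.56 + 2257.95 + 8943.25 + 10960.32 + 6520.8 = 34625.12

ANSWER: 34625.12


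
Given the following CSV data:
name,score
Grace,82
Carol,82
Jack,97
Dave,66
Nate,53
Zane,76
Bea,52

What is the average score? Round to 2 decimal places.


Scores: 82, 82, 97, 66, 53, 76, 52
Sum = 508
Count = 7
Average = 508 / 7 = 72.57

ANSWER: 72.57


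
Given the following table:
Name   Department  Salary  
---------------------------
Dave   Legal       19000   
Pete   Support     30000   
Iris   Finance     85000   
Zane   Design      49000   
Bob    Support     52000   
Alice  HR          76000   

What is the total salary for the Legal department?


Legal department members:
  Dave: 19000
Total = 19000 = 19000

ANSWER: 19000


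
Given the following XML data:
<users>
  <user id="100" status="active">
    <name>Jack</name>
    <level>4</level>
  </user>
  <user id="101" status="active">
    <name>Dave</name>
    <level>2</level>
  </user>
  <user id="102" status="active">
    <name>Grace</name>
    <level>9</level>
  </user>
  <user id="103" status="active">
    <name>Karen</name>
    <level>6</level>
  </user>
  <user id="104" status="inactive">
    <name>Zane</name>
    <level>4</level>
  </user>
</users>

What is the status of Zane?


Finding user with name = Zane
user id="104" status="inactive"

ANSWER: inactive


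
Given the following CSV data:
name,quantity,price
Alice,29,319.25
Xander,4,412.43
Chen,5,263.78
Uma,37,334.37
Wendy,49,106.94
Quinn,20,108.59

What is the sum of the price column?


Values in 'price' column:
  Row 1: 319.25
  Row 2: 412.43
  Row 3: 263.78
  Row 4: 334.37
  Row 5: 106.94
  Row 6: 108.59
Sum = 319.25 + 412.43 + 263.78 + 334.37 + 106.94 + 108.59 = 1545.36

ANSWER: 1545.36


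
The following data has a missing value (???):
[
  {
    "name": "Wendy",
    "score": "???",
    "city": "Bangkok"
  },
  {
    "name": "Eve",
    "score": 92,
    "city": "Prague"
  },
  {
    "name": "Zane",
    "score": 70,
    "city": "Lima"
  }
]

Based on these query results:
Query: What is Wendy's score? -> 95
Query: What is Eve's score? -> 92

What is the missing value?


The missing value is Wendy's score
From query: Wendy's score = 95

ANSWER: 95


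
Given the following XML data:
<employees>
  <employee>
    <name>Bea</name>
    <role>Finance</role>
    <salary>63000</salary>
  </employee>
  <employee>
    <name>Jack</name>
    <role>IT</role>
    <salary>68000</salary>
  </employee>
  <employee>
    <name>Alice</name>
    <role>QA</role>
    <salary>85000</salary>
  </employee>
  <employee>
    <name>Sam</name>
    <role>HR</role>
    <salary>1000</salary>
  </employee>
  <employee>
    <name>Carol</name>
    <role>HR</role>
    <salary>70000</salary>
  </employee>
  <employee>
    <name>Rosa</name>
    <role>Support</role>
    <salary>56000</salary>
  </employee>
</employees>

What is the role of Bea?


Searching for <employee> with <name>Bea</name>
Found at position 1
<role>Finance</role>

ANSWER: Finance


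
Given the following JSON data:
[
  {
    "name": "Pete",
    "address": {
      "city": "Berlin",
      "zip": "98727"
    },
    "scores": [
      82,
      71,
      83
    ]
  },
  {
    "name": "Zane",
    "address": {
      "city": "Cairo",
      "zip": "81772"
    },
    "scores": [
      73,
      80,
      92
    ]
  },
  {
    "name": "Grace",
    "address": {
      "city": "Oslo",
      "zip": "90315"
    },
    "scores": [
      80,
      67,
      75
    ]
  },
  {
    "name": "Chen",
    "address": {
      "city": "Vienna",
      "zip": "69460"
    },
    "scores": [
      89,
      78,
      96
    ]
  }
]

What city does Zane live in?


Path: records[1].address.city
Value: Cairo

ANSWER: Cairo


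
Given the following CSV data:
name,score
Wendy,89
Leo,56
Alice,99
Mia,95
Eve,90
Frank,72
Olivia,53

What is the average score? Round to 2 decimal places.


Scores: 89, 56, 99, 95, 90, 72, 53
Sum = 554
Count = 7
Average = 554 / 7 = 79.14

ANSWER: 79.14


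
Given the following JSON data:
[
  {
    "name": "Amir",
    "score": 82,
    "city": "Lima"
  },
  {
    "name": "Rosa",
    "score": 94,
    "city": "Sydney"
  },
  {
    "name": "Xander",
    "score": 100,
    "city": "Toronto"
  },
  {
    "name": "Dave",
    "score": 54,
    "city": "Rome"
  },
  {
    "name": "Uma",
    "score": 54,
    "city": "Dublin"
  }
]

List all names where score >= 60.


Filtering records where score >= 60:
  Amir (score=82) -> YES
  Rosa (score=94) -> YES
  Xander (score=100) -> YES
  Dave (score=54) -> no
  Uma (score=54) -> no


ANSWER: Amir, Rosa, Xander


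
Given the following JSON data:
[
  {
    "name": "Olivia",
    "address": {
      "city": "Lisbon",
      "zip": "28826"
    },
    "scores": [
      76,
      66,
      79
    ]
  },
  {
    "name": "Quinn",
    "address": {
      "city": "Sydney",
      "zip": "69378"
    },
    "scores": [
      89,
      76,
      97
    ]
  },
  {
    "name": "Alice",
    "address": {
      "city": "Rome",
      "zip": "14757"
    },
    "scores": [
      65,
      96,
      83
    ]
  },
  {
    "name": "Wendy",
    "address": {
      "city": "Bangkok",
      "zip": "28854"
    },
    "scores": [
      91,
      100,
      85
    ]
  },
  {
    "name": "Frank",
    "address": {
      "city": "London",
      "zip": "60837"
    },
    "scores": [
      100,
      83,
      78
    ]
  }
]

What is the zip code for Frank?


Path: records[4].address.zip
Value: 60837

ANSWER: 60837


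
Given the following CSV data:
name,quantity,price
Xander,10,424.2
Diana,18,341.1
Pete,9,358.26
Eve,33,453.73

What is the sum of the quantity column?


Values in 'quantity' column:
  Row 1: 10
  Row 2: 18
  Row 3: 9
  Row 4: 33
Sum = 10 + 18 + 9 + 33 = 70

ANSWER: 70


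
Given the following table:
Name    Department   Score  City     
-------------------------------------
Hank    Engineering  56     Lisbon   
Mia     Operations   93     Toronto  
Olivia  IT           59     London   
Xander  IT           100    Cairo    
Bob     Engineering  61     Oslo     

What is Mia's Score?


Row 2: Mia
Score = 93

ANSWER: 93


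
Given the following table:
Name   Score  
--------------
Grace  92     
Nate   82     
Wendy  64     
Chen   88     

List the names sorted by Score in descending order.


Sorting by Score (descending):
  Grace: 92
  Chen: 88
  Nate: 82
  Wendy: 64


ANSWER: Grace, Chen, Nate, Wendy


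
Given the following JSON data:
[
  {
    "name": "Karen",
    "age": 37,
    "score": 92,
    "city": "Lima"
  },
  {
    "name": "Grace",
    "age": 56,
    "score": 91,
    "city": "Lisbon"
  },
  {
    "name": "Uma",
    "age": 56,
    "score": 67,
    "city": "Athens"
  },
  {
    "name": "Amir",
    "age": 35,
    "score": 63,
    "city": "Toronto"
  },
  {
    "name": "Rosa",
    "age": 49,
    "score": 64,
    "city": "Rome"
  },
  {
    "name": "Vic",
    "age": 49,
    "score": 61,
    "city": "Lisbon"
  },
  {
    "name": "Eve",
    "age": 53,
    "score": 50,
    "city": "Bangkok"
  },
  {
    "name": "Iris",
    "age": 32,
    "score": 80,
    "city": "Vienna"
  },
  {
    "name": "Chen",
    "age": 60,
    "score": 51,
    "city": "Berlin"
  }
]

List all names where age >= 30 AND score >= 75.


Checking both conditions:
  Karen (age=37, score=92) -> YES
  Grace (age=56, score=91) -> YES
  Uma (age=56, score=67) -> no
  Amir (age=35, score=63) -> no
  Rosa (age=49, score=64) -> no
  Vic (age=49, score=61) -> no
  Eve (age=53, score=50) -> no
  Iris (age=32, score=80) -> YES
  Chen (age=60, score=51) -> no


ANSWER: Karen, Grace, Iris


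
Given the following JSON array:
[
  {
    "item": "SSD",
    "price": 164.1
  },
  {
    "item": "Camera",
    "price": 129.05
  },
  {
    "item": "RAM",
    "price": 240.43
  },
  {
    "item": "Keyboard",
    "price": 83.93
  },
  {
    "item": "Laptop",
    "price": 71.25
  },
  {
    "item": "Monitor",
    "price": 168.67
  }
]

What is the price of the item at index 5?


Array index 5 -> Monitor
price = 168.67

ANSWER: 168.67


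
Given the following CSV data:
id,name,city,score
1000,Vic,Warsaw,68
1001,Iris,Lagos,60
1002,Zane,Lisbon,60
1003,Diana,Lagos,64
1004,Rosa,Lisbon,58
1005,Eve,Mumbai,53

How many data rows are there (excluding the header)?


Counting rows (excluding header):
Header: id,name,city,score
Data rows: 6

ANSWER: 6


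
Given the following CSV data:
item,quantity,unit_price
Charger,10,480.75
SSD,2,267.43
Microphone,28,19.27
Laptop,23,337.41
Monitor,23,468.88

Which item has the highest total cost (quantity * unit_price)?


Computing row totals:
  Charger: 4807.5
  SSD: 534.86
  Microphone: 539.56
  Laptop: 7760.43
  Monitor: 10784.24
Maximum: Monitor (10784.24)

ANSWER: Monitor


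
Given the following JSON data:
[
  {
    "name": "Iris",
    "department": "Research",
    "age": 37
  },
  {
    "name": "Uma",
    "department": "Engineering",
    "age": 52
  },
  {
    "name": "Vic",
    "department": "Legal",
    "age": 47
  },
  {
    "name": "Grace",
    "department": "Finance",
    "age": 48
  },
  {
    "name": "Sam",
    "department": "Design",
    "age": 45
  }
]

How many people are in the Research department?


Scanning records for department = Research
  Record 0: Iris
Count: 1

ANSWER: 1


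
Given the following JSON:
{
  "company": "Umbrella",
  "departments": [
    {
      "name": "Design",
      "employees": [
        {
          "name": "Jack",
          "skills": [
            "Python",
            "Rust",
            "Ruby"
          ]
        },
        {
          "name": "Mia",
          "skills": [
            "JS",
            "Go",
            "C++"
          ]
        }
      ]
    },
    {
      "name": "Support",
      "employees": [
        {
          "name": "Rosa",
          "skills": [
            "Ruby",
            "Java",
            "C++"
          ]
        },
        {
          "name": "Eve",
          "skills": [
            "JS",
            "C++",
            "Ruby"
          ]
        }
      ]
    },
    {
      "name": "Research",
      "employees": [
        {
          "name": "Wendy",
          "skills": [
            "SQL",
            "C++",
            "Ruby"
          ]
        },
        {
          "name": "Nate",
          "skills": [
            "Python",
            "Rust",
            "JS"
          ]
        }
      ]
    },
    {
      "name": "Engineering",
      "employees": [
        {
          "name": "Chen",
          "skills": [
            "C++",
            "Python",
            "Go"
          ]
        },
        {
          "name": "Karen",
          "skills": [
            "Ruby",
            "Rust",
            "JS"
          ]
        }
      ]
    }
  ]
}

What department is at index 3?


Path: departments[3].name
Value: Engineering

ANSWER: Engineering


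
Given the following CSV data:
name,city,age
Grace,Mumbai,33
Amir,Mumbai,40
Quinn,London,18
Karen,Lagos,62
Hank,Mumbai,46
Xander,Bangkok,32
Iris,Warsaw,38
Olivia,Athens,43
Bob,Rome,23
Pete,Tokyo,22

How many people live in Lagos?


Scanning city column for 'Lagos':
  Row 4: Karen -> MATCH
Total matches: 1

ANSWER: 1


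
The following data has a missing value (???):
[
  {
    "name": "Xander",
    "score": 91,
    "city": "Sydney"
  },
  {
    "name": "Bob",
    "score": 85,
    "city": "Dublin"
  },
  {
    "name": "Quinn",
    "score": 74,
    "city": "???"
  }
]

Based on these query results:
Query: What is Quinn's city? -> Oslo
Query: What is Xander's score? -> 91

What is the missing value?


The missing value is Quinn's city
From query: Quinn's city = Oslo

ANSWER: Oslo


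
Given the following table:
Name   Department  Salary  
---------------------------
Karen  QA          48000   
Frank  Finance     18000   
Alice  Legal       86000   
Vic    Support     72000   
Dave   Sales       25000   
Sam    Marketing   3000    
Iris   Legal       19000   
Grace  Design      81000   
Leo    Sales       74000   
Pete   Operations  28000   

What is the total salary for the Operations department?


Operations department members:
  Pete: 28000
Total = 28000 = 28000

ANSWER: 28000


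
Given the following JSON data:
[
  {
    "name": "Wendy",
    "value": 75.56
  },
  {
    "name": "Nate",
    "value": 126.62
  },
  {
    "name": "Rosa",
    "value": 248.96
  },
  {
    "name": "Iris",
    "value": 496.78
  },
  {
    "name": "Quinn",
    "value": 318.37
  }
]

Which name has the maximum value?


Comparing values:
  Wendy: 75.56
  Nate: 126.62
  Rosa: 248.96
  Iris: 496.78
  Quinn: 318.37
Maximum: Iris (496.78)

ANSWER: Iris


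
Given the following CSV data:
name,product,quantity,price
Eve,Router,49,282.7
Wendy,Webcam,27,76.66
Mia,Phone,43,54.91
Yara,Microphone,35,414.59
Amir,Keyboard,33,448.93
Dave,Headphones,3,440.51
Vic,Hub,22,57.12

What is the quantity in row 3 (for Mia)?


Row 3: Mia
Column 'quantity' = 43

ANSWER: 43


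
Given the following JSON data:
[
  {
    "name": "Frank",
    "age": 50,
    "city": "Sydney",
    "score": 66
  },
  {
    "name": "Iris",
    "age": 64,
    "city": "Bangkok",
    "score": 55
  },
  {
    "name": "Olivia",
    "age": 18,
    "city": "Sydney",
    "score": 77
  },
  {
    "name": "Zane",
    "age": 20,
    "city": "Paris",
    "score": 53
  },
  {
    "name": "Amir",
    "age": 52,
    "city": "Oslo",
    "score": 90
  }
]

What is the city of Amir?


Looking up record where name = Amir
Record index: 4
Field 'city' = Oslo

ANSWER: Oslo


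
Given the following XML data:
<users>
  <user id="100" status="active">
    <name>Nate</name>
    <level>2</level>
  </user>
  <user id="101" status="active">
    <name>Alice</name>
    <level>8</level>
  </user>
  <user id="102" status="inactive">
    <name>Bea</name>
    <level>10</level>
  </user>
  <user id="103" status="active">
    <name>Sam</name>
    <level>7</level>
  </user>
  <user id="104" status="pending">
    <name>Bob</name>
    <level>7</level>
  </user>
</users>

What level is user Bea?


Finding user: Bea
<level>10</level>

ANSWER: 10


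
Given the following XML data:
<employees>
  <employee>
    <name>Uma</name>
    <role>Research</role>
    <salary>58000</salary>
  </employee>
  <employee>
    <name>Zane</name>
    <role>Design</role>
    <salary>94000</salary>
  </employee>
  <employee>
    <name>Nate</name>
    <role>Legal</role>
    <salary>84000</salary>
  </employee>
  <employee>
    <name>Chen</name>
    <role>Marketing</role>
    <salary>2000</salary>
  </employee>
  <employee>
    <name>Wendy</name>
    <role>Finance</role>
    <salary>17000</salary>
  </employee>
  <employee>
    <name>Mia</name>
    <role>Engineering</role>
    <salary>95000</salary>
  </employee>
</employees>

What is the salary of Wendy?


Searching for <employee> with <name>Wendy</name>
Found at position 5
<salary>17000</salary>

ANSWER: 17000


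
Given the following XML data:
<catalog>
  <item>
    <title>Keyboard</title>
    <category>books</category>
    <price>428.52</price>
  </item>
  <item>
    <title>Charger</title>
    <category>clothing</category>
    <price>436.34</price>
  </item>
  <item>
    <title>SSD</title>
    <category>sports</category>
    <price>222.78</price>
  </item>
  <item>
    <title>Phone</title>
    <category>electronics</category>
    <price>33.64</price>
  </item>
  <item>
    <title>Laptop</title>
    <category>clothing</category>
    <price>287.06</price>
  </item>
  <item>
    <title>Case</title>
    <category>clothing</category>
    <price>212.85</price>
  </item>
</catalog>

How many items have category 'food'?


Scanning <item> elements for <category>food</category>:
Count: 0

ANSWER: 0


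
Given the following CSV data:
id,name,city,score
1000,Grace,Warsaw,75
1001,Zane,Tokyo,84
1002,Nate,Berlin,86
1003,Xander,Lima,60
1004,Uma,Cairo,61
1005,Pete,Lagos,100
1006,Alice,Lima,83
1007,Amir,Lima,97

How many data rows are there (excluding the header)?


Counting rows (excluding header):
Header: id,name,city,score
Data rows: 8

ANSWER: 8


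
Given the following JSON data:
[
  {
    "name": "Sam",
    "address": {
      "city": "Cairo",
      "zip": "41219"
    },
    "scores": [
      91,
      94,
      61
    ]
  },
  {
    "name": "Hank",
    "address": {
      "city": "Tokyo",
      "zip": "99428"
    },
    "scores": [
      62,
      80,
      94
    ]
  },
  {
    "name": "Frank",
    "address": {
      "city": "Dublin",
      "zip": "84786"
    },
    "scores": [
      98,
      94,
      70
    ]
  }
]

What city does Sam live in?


Path: records[0].address.city
Value: Cairo

ANSWER: Cairo


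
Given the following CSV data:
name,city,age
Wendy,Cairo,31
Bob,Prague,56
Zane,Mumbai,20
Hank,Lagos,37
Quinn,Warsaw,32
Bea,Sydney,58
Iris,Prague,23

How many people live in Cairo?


Scanning city column for 'Cairo':
  Row 1: Wendy -> MATCH
Total matches: 1

ANSWER: 1


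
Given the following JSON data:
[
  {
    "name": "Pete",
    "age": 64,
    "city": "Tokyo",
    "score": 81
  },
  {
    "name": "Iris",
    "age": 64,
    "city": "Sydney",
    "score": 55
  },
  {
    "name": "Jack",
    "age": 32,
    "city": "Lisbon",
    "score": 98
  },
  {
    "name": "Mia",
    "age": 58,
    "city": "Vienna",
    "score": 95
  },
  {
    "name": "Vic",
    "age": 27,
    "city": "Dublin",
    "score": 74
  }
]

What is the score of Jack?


Looking up record where name = Jack
Record index: 2
Field 'score' = 98

ANSWER: 98


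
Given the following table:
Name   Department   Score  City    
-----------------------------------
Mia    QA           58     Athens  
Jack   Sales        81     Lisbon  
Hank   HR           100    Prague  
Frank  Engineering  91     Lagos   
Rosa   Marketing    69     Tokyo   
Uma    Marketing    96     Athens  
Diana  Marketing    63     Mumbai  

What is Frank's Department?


Row 4: Frank
Department = Engineering

ANSWER: Engineering


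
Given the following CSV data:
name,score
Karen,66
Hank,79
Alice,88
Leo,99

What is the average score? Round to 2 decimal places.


Scores: 66, 79, 88, 99
Sum = 332
Count = 4
Average = 332 / 4 = 83.00

ANSWER: 83.00


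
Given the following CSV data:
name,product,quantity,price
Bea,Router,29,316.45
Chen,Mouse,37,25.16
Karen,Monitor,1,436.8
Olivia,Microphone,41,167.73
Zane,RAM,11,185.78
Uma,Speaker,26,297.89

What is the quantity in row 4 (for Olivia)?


Row 4: Olivia
Column 'quantity' = 41

ANSWER: 41


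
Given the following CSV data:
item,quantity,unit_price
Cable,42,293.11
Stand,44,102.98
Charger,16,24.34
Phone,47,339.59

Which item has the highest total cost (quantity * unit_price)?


Computing row totals:
  Cable: 12310.62
  Stand: 4531.12
  Charger: 389.44
  Phone: 15960.73
Maximum: Phone (15960.73)

ANSWER: Phone


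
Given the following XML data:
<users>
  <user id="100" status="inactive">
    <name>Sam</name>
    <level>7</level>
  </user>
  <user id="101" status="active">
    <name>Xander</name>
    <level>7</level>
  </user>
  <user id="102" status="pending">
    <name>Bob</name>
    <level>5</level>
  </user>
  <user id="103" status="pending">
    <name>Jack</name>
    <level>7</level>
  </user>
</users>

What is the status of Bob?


Finding user with name = Bob
user id="102" status="pending"

ANSWER: pending


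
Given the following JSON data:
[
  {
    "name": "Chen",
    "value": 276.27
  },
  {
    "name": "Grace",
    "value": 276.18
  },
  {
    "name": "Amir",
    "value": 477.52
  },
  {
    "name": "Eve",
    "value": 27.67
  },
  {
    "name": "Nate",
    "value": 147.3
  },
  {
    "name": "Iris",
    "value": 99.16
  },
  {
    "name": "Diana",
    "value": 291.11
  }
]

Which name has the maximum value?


Comparing values:
  Chen: 276.27
  Grace: 276.18
  Amir: 477.52
  Eve: 27.67
  Nate: 147.3
  Iris: 99.16
  Diana: 291.11
Maximum: Amir (477.52)

ANSWER: Amir


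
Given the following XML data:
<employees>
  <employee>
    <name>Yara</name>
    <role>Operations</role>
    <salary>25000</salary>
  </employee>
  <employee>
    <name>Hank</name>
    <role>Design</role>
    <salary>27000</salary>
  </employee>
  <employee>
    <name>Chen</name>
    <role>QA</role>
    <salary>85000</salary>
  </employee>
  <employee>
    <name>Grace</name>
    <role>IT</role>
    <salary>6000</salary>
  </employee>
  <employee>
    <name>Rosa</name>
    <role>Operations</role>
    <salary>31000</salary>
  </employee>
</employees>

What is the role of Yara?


Searching for <employee> with <name>Yara</name>
Found at position 1
<role>Operations</role>

ANSWER: Operations
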